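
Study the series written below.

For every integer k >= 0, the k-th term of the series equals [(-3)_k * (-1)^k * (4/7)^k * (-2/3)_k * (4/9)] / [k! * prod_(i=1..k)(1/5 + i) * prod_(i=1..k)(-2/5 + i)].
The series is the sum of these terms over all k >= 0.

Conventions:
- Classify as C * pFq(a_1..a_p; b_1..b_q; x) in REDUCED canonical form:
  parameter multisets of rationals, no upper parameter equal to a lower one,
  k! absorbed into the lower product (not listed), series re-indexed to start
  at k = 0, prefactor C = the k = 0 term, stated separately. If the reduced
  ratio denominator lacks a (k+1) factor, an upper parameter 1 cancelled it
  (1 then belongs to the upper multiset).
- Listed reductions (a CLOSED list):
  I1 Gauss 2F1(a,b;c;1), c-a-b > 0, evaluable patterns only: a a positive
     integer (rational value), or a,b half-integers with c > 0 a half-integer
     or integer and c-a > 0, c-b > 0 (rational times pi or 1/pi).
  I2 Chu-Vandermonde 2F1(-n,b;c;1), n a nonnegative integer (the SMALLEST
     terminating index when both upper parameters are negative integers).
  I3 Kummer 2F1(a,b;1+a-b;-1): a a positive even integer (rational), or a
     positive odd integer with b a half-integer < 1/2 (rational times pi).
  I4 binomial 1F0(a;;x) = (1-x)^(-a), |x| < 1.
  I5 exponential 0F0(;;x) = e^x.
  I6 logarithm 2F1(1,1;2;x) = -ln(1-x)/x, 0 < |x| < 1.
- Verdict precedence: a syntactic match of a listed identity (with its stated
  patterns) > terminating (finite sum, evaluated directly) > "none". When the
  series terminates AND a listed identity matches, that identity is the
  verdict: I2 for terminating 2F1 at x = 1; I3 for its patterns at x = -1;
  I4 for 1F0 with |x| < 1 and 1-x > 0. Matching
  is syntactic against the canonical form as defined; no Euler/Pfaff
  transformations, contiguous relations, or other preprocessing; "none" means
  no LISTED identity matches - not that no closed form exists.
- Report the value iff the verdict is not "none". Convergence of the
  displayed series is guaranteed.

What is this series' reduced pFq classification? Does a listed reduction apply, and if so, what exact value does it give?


Key step: x = (-4/7) and the lower running product (C = 4/9, x = -4/7) is a rising factorial.
Step ratio: r(k) = (-4/7) * (k-3) (k-2/3) / [(k+3/5) (k+6/5) (k+1)] ; factor over Q: parameters, x = (-4/7), and C = 4/9.

With C = 4/9: the canonical form is 2F2(-3, -2/3; 3/5, 6/5; -4/7). Verdict: terminating at k = 3: the factor (-3)_k kills every later term; summing the 4 survivors is exact. Value: -32219972/107270163.


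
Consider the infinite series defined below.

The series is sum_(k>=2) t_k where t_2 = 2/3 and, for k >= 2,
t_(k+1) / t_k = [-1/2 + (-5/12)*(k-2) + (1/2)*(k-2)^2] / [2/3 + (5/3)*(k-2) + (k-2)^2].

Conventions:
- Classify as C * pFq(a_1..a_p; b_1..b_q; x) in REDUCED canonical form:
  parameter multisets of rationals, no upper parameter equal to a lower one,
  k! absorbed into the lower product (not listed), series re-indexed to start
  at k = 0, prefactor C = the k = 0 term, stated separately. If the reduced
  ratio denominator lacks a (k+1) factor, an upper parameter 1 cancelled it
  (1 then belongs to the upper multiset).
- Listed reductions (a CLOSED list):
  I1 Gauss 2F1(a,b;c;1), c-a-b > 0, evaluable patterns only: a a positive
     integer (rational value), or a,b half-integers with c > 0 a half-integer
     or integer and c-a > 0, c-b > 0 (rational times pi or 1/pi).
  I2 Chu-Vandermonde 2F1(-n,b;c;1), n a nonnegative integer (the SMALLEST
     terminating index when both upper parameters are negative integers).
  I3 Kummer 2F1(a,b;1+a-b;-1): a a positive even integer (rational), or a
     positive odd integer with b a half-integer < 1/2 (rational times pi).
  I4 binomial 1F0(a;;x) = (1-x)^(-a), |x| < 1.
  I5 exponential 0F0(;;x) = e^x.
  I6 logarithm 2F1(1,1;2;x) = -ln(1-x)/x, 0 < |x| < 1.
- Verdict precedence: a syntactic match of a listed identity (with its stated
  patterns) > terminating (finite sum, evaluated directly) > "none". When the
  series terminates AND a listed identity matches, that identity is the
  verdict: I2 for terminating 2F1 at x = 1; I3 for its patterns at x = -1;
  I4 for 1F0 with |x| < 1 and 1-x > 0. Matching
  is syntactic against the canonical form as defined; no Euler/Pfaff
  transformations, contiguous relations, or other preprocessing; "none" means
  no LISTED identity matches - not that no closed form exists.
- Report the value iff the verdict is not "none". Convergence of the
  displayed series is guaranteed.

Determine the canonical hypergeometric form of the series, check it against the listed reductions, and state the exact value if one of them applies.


Reduced: x = 1/2, 1F0, upper = {-3/2}, lower = {-}, C = 2/3. Verdict: binomial (I4) matches (the 1F0 binomial series: exponent 3/2, x = 1/2). Its exact value is (2/3) * (1/2)^(3/2).

First insight: x = (1/2) and the expanded ratio factors over Q; C = 2/3, x = 1/2, roots give parameters.
Ratio: r(k) = (1/2) * (k-3/2) / [(k+1)] ; factor over Q: parameters, x = (1/2), and C = 2/3.


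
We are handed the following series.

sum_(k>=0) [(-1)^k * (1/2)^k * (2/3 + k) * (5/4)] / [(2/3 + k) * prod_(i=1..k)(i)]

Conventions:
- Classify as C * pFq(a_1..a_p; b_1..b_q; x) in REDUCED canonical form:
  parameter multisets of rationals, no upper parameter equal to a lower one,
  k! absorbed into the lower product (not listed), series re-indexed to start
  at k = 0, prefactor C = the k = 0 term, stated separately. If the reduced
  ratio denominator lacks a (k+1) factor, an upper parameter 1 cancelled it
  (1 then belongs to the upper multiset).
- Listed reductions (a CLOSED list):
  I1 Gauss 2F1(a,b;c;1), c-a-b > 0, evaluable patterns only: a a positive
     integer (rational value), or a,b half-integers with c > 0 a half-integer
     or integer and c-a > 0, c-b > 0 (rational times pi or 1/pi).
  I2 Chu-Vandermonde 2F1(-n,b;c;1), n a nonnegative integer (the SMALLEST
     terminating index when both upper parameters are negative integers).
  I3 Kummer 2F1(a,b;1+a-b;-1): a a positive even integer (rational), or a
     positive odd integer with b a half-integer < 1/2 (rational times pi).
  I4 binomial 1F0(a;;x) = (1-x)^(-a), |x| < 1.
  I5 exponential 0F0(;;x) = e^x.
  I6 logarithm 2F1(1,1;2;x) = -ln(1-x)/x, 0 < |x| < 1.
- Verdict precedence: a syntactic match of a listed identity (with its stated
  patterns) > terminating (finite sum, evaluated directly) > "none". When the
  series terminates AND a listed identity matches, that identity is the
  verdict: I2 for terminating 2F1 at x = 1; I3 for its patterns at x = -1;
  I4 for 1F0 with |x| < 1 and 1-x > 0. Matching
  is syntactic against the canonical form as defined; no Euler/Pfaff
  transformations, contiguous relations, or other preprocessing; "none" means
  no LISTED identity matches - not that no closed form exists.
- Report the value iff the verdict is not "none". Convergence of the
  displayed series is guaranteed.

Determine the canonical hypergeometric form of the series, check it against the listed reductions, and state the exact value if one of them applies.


At argument -1/2: a 0F0 with upper {-}, lower {-}, scaled by C = 5/4. Verdict at x = -1/2: the I5 exponential reduction matches (the 0F0 exponential series at x = -1/2). Hence: (5/4) * e^(-1/2).

Key observation: from the first term 5/4: the (-1)^k factor (prefactor 5/4) folds into the argument's sign.
Step ratio: r(k) = (-1/2) * 1 / [(k+1)] - rational in k. x = (-1/2); t_0 = 5/4; negate the roots.


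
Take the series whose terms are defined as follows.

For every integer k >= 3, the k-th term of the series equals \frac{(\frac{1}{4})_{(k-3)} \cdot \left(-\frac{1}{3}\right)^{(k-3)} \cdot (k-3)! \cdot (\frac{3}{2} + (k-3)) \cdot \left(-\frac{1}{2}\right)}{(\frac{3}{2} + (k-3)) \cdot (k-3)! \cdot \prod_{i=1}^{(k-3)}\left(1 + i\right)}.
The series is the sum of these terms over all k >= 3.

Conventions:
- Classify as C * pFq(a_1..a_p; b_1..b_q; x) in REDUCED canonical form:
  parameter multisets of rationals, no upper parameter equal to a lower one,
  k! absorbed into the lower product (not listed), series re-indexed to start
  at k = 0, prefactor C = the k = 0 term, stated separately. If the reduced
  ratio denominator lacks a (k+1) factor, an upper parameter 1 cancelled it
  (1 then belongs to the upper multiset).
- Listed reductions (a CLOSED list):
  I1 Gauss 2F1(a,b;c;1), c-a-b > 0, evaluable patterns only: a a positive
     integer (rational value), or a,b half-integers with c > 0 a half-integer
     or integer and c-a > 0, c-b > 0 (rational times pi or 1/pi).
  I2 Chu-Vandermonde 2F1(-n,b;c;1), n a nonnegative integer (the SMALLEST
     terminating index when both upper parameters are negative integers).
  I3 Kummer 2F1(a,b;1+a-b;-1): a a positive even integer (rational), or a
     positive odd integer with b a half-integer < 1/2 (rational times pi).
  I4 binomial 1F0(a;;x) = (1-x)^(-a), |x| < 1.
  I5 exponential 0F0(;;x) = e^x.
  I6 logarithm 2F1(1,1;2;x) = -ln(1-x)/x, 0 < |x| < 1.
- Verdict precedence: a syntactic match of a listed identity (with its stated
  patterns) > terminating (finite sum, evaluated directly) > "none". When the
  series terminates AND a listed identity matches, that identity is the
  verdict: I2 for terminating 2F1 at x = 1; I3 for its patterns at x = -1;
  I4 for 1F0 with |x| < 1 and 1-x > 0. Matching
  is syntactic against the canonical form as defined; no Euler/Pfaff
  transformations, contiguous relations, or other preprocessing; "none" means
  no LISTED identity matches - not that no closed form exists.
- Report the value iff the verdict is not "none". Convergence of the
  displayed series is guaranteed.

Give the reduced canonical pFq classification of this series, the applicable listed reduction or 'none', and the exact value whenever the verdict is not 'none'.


Classification (C = -\frac{1}{2}): 2F1 with upper {\frac{1}{4}, 1}, lower {2}, argument x = -\frac{1}{3}. Verdict: none here - no I1-I6 shape fits x = -\frac{1}{3} with lower {2}.

Structural cue: with t_0 = -\frac{1}{2}, the factorial ratio (C = -1/2) (k+a-1)!/(a-1)! is a rising factorial (a)_k.
Adjacent-term ratio: r(k) = -\frac{1}{3} * (k+\frac{1}{4}) (k+1) / [(k+2) (k+1)] ; factor over Q: parameters, x = -\frac{1}{3}, and C = -\frac{1}{2}.


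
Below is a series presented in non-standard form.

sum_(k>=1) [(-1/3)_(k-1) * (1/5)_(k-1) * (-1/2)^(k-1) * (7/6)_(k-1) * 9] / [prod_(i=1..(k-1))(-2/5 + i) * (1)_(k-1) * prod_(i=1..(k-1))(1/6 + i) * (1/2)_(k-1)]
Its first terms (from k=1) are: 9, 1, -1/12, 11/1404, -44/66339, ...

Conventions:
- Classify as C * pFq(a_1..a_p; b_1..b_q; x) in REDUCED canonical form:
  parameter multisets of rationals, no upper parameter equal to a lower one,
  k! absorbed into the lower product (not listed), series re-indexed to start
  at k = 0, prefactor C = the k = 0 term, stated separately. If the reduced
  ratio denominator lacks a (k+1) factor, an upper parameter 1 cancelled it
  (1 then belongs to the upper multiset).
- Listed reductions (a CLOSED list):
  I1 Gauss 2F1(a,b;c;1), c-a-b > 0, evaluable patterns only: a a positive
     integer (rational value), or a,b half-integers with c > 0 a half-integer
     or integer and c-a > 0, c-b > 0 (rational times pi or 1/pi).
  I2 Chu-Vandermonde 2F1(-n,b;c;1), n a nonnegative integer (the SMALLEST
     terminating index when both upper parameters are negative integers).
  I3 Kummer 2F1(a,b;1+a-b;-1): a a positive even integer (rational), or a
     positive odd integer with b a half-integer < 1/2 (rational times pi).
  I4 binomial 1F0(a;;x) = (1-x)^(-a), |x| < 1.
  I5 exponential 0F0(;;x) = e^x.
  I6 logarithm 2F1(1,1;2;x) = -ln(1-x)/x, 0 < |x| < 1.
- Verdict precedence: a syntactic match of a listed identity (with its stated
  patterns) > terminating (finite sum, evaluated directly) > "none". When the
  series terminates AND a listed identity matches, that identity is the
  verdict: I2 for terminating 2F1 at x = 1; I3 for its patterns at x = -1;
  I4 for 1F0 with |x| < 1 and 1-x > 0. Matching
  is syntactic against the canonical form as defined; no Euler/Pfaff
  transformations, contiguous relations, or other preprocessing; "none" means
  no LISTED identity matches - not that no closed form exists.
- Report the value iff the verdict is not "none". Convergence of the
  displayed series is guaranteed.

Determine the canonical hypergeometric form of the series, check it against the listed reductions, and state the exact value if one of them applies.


x = -1/2 here; the reduced form reads 2F2, upper {-1/3, 1/5}, lower {1/2, 3/5}, C = 9. Verdict: none here - no I1-I6 shape fits x = -1/2 with lower {1/2, 3/5}.

Key step: from the first term 9: the lower running product (prefactor 9) is a rising factorial.
Adjacent-term ratio: r(k) = (-1/2) * (k-1/3) (k+1/5) / [(k+1/2) (k+3/5) (k+1)] - rational in k, leading ratio (-1/2); with t_0 = 9, classification follows.


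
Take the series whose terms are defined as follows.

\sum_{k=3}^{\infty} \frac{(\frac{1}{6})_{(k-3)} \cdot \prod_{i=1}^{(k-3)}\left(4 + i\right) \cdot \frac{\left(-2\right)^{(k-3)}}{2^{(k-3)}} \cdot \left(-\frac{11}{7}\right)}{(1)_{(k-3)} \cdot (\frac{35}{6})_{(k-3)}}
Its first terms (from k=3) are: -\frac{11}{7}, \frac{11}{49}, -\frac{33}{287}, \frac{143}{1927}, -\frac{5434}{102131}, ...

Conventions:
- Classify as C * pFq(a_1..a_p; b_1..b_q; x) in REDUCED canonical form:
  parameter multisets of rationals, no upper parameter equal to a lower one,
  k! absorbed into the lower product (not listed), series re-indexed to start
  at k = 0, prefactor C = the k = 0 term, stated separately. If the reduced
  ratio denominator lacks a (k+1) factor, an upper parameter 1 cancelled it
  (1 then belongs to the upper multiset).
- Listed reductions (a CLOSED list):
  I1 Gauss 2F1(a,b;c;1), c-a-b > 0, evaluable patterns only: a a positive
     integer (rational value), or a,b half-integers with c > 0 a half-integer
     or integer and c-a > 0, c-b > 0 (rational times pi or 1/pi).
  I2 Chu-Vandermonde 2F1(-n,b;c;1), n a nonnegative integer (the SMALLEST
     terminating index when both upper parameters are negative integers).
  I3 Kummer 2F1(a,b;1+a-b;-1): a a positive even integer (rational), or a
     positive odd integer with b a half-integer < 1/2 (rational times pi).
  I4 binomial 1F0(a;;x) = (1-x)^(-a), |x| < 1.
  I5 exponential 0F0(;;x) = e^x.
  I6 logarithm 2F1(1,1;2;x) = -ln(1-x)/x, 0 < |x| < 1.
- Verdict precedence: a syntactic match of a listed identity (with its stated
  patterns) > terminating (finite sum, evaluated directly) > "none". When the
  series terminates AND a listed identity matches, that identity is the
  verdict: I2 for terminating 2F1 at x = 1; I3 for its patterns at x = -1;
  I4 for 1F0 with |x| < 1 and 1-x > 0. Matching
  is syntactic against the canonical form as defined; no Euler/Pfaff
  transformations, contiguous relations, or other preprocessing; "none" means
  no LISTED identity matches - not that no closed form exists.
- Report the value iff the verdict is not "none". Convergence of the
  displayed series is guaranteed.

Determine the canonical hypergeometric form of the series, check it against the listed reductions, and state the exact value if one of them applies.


Structural cue: t_0 = -\frac{11}{7} here, and the two k-th powers (C = -11/7, x = -1) combine into one argument.
Adjacent-term ratio: r(k) = -1 * (k+\frac{1}{6}) (k+5) / [(k+\frac{35}{6}) (k+1)] ; factor over Q: parameters, x = -1, and C = -\frac{11}{7}.

This is -\frac{11}{7} * 2F1(\frac{1}{6}, 5; \frac{35}{6}; -1) in reduced canonical form. Verdict: none here - no I1-I6 shape fits x = -1 with lower {\frac{35}{6}}.


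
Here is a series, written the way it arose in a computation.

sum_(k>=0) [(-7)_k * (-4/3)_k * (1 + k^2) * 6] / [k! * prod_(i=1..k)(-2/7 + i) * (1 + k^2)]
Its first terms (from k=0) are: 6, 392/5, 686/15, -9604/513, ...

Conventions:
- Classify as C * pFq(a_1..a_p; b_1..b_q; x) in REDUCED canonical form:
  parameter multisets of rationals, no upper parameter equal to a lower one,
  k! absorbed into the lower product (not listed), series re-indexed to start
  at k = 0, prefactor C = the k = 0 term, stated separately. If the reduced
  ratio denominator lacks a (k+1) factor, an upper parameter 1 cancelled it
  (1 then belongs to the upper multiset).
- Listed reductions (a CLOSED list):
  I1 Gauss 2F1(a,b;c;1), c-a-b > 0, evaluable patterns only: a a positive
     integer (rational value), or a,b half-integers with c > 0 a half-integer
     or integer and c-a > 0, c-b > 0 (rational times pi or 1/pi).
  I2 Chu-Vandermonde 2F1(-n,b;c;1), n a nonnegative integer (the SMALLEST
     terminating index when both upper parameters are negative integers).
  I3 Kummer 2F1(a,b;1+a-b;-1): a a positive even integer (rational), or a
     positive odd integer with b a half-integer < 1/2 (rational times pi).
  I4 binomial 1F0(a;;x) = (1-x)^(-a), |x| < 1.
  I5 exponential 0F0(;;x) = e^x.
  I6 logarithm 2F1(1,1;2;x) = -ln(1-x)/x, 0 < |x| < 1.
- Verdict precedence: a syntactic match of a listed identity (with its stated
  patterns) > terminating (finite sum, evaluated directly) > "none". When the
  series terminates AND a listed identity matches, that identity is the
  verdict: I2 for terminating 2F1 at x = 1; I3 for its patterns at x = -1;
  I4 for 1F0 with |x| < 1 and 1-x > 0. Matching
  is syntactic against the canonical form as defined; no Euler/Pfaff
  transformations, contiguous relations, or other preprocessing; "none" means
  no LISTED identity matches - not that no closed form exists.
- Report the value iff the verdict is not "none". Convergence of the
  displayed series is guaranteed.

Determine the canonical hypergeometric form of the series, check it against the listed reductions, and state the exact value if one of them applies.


The tell: t_0 = 6 here, and the lower running product (C = 6) is a rising factorial.
Term ratio: r(k) = 1 * (k-7) (k-4/3) / [(k+5/7) (k+1)] - rational; roots negated = parameters, x = 1, C = 6.

With C = 6: the canonical form is 2F1(-7, -4/3; 5/7; 1). Verdict: Chu-Vandermonde (I2) fires (terminating 2F1 at x = 1 with n = 7, b = -4/3, c = 5/7). Sum: 37867098256/322243515.


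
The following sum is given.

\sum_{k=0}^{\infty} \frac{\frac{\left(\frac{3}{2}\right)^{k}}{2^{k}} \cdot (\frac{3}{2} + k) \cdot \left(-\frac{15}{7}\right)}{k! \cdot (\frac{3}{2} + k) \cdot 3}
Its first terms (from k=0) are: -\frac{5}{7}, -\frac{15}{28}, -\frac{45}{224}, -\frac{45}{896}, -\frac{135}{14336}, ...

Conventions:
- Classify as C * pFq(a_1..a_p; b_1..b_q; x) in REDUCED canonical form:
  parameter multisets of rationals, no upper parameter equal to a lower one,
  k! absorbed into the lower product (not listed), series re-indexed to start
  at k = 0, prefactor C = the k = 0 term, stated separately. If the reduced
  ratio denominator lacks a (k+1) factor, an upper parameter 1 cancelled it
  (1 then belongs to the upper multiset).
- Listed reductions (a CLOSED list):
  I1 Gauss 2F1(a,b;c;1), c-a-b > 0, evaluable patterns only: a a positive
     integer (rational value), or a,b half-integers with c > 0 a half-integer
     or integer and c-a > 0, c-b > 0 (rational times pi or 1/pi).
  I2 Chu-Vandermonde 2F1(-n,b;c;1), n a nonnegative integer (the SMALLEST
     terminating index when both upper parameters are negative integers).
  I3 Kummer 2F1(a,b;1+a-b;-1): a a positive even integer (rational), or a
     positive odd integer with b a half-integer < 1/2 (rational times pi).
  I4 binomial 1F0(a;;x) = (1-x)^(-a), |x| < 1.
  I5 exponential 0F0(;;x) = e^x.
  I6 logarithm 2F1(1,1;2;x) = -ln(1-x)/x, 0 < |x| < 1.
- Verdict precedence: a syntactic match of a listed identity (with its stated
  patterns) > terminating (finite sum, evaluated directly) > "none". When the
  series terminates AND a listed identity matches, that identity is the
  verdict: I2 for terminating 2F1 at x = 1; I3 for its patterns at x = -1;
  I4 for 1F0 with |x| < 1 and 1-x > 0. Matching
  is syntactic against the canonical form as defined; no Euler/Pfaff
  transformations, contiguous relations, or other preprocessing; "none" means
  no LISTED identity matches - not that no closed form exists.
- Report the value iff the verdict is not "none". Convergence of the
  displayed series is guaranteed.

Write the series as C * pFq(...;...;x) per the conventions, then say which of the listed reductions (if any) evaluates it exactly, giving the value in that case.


x = \frac{3}{4} here; the reduced form reads 0F0, upper {-}, lower {-}, C = -\frac{5}{7}. Verdict: the exponential series (I5) applies (the 0F0 exponential series at x = \frac{3}{4}). Sum: \left(-\frac{5}{7}\right) \cdot e^{\frac{3}{4}}.

Key step: x = \frac{3}{4} and k + 3/2 divides numerator and denominator alike; prefactor -5/7 after cancelling.
Step ratio: r(k) = \frac{3}{4} * 1 / [(k+1)] - rational in k. x = \frac{3}{4}; t_0 = -\frac{5}{7}; negate the roots.


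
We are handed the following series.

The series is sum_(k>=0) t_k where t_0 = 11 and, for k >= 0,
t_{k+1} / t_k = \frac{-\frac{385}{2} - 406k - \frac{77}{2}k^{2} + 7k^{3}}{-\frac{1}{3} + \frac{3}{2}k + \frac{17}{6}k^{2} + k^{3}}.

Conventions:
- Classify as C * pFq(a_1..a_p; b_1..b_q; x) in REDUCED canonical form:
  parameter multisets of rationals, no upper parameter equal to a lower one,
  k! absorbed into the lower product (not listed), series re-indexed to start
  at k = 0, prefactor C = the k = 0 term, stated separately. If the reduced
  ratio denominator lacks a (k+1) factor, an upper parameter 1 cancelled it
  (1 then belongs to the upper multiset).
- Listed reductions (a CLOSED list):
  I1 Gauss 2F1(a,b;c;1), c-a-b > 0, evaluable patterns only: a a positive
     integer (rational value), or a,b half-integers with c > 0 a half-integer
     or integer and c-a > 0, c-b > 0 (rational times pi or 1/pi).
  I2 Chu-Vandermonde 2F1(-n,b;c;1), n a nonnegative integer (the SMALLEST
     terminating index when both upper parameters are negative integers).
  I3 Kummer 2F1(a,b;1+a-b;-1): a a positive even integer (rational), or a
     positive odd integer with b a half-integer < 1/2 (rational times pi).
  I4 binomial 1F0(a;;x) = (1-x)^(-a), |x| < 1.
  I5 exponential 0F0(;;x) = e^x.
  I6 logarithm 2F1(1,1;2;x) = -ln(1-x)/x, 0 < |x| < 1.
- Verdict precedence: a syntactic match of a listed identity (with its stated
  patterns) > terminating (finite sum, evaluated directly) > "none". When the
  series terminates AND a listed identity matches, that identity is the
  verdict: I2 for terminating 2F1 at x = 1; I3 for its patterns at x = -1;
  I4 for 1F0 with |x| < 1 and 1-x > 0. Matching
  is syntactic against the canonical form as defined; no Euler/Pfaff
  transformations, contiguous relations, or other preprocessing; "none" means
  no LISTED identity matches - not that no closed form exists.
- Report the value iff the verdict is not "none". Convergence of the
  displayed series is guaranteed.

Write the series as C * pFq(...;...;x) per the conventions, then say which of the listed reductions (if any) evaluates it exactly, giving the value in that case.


Canonical form: C = 11 times 3F2 with upper {-11, \frac{1}{2}, 5}, lower {-\frac{1}{6}, 2}, x = 7. Verdict: terminating - upper parameter -11 makes this a finite sum (last index 11), evaluated exactly. Exact value: \frac{38446700144035985802176}{2970684397}.

Structural cue: from the first term 11: roots of the ratio polynomials (C = 11) are the negated parameters.
Adjacent-term ratio: r(k) = 7 * (k-11) (k+\frac{1}{2}) (k+5) / [(k-\frac{1}{6}) (k+2) (k+1)] - rational in k, leading ratio 7; with t_0 = 11, classification follows.


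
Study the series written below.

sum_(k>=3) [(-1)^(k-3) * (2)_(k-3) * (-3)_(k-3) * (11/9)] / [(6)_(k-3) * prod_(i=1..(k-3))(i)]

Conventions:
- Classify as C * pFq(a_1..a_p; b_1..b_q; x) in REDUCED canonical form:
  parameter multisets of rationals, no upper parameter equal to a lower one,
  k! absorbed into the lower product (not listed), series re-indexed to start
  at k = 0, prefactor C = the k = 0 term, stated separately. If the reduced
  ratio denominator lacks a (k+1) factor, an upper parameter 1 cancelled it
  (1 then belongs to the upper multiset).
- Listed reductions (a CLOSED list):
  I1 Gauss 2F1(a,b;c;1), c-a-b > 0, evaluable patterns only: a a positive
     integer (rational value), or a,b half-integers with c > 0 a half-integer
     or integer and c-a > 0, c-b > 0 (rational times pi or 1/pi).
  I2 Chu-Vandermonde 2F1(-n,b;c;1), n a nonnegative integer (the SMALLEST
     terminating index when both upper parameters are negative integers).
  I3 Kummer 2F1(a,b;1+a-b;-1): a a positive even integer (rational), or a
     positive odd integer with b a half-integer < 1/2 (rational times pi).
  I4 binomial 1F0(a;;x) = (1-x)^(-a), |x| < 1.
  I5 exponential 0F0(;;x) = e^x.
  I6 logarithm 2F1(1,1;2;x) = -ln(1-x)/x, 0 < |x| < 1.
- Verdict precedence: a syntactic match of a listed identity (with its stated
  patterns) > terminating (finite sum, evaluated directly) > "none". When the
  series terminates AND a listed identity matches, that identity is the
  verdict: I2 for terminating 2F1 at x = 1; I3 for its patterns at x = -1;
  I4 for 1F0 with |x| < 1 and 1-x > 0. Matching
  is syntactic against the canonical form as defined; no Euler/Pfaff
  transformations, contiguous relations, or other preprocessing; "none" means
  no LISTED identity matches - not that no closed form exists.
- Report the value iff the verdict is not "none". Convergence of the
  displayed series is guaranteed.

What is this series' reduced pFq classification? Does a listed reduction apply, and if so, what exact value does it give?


x = -1 here; the reduced form reads 2F1, upper {-3, 2}, lower {6}, C = 11/9. Verdict at x = -1: Kummer (I3) matches (x = -1; c = 6 equals 1+a-b for upper {-3, 2}: listed pattern). Hence: 55/18.

Key step: from the first term 11/9: the product of the first k integers (prefactor 11/9) is k!.
Consecutive-term ratio: r(k) = (-1) * (k-3) (k+2) / [(k+6) (k+1)] ; factor over Q: parameters, x = (-1), and C = 11/9.


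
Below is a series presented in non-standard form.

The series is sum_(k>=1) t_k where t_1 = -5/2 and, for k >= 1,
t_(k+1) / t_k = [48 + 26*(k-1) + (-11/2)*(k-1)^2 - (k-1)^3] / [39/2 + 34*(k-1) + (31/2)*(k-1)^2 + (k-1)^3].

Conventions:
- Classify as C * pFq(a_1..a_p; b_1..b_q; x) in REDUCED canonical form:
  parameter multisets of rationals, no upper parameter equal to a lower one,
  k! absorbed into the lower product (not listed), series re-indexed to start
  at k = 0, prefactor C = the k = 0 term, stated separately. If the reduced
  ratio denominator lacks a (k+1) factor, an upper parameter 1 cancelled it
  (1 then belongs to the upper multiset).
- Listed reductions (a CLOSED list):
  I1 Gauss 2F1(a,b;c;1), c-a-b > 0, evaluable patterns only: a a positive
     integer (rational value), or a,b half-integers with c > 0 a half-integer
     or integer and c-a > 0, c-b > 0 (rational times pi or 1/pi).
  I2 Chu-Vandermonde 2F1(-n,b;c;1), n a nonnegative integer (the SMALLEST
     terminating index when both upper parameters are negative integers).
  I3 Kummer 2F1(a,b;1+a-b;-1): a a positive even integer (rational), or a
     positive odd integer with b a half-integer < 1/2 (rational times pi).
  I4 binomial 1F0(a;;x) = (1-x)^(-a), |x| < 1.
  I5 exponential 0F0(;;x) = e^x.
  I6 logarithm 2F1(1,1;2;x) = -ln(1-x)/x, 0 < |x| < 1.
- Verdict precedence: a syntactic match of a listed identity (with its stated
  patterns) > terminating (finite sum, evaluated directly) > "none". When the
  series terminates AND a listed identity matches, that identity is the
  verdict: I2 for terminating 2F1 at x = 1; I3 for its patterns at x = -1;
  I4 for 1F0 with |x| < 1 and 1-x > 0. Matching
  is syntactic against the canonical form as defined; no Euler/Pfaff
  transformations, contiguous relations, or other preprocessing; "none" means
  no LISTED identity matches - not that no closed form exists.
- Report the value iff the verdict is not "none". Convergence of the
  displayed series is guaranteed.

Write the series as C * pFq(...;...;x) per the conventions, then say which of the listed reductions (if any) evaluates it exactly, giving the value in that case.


At argument -1: a 2F1 with upper {-4, 8}, lower {13}, scaled by C = -5/2. Verdict: Kummer's theorem (I3) matches (x = -1; c = 13 equals 1+a-b for upper {-4, 8}: listed pattern). Sum: -495/28.

The tell: t_0 = -5/2 here, and roots of the ratio polynomials (C = -5/2, x = -1) are the negated parameters.
Ratio: r(k) = (-1) * (k-4) (k+8) / [(k+13) (k+1)] - rational in k. x = (-1); t_0 = -5/2; negate the roots.


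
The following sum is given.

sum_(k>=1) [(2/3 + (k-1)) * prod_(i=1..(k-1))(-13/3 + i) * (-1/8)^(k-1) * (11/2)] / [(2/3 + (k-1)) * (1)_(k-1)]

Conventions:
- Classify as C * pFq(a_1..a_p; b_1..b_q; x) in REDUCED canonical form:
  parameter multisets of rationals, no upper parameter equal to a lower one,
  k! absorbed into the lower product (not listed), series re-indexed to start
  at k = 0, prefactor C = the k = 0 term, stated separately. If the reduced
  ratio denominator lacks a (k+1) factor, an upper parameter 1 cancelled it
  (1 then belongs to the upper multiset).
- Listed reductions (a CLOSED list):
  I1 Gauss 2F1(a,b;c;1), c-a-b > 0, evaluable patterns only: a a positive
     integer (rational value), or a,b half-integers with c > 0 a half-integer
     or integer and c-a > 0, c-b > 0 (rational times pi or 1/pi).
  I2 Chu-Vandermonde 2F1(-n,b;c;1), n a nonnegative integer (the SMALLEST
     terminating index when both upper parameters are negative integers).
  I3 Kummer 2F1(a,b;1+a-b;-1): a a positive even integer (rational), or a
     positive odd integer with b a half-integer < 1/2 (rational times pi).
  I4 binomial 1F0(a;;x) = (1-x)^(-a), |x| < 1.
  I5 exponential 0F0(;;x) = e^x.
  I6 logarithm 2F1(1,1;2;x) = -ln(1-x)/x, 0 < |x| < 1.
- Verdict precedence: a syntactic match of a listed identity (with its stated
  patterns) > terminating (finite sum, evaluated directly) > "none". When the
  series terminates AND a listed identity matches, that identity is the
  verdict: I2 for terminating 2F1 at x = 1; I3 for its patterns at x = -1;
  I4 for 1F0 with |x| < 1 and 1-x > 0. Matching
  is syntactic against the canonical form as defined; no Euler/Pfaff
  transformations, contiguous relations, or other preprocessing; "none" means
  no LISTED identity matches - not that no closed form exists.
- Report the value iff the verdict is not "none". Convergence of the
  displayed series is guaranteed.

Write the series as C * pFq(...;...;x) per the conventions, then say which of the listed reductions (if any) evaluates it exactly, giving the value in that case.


Canonical form: C = 11/2 times 1F0 with upper {-10/3}, lower {-}, x = -1/8. Verdict at x = -1/8: binomial (I4) matches (the 1F0 binomial series: exponent 10/3, x = -1/8). Value: (11/2) * (9/8)^(10/3).

First insight: t_0 = 11/2 here, and the running product (C = 11/2) telescopes to a rising factorial.
Adjacent-term ratio: r(k) = (-1/8) * (k-10/3) / [(k+1)] - rational in k. x = (-1/8); t_0 = 11/2; negate the roots.


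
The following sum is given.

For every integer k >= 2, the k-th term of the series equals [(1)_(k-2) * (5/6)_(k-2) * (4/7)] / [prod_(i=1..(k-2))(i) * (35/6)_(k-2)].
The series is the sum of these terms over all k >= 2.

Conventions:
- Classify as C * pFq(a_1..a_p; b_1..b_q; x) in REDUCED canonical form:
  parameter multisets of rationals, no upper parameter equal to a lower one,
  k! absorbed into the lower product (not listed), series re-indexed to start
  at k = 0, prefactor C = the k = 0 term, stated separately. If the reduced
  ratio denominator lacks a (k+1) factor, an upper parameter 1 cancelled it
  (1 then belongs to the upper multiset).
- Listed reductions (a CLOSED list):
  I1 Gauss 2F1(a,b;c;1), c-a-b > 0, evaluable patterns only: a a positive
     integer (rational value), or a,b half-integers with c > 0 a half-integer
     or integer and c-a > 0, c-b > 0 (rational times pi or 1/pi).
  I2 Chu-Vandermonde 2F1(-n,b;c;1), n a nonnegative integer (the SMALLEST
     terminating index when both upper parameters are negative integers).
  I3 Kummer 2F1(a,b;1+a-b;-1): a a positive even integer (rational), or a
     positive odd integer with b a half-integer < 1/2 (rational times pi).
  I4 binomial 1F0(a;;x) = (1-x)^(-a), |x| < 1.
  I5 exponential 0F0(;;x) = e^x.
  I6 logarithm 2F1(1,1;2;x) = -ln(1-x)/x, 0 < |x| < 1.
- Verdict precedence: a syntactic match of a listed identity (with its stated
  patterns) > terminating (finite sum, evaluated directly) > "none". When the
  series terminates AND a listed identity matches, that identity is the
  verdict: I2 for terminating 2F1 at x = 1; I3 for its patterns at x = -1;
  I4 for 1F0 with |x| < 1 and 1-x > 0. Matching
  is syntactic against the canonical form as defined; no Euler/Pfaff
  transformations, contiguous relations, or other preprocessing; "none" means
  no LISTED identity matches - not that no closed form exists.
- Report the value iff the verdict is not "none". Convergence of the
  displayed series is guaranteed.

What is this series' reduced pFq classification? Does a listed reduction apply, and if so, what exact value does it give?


First insight: x = 1 and the product of the first k integers (C = 4/7, x = 1) is k!.
Term ratio: r(k) = 1 * (k+5/6) (k+1) / [(k+35/6) (k+1)] - rational; roots negated = parameters, x = 1, C = 4/7.

Classification (C = 4/7): 2F1 with upper {5/6, 1}, lower {35/6}, argument x = 1. Verdict at x = 1: Gauss's theorem (I1) matches (x = 1: the Gamma ratio telescopes since c-a-b = 4 > 0 and a = 1 in Z>0). Its exact value is 29/42.


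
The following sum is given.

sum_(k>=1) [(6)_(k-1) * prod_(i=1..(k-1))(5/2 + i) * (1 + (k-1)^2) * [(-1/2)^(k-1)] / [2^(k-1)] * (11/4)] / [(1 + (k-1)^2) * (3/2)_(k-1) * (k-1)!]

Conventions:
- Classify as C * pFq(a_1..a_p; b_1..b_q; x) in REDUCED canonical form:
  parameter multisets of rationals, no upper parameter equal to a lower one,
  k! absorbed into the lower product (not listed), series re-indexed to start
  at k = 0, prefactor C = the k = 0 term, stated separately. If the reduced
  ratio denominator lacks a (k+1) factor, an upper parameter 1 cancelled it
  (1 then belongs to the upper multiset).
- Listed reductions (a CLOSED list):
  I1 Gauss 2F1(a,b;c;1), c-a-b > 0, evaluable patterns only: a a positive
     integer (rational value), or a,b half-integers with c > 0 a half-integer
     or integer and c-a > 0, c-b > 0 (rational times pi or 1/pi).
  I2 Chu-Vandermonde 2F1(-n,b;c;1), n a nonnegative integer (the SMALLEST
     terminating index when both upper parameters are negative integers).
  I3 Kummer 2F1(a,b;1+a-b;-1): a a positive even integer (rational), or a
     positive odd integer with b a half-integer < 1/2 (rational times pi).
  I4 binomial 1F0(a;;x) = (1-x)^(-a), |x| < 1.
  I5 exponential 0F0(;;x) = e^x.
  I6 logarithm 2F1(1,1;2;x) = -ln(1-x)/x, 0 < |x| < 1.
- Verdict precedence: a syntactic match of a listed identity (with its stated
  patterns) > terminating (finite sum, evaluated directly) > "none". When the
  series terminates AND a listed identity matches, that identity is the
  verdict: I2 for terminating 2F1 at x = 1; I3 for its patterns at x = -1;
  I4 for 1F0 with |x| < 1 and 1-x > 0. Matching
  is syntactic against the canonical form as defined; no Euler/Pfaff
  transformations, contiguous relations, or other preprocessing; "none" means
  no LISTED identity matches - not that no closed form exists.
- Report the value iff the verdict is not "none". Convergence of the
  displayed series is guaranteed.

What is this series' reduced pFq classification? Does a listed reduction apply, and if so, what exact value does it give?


Prefactor 11/4, argument -1/4: 2F1 with upper {7/2, 6} over lower {3/2}. Verdict: none. Every listed pattern misses the 2F1 form at -1/4, upper {7/2, 6}.

The tell: t_0 being 11/4, the two k-th powers (prefactor 11/4) combine into one argument.
Ratio: r(k) = (-1/4) * (k+7/2) (k+6) / [(k+3/2) (k+1)] - rational; roots negated = parameters, x = (-1/4), C = 11/4.


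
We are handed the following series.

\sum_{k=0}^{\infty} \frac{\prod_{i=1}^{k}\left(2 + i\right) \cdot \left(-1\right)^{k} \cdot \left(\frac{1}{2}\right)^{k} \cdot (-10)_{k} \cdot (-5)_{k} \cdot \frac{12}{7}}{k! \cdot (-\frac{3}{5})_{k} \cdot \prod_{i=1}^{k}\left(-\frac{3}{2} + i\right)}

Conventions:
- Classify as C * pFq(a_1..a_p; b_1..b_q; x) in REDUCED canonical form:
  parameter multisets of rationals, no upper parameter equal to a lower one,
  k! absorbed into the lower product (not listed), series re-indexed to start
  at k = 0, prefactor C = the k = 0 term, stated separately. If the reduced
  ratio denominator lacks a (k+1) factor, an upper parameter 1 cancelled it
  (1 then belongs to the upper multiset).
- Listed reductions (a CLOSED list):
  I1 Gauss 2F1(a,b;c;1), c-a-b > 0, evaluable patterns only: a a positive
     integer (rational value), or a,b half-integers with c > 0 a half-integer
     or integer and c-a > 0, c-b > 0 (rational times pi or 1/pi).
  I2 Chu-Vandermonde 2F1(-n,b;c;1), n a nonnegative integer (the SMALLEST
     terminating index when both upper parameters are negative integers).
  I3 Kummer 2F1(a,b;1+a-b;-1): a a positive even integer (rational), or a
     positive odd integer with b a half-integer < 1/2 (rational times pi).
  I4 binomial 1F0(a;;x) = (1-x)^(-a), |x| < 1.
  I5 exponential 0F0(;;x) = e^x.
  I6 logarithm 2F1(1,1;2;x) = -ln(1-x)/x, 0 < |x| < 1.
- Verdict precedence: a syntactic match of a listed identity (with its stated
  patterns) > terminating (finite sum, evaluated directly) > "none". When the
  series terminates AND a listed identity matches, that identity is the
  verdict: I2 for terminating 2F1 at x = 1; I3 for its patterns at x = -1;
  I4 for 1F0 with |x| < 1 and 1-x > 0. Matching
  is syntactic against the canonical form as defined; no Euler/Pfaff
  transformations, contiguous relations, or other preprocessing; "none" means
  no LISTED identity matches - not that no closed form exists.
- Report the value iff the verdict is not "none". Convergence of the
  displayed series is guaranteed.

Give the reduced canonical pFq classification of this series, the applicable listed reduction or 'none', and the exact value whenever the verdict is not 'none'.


Prefactor \frac{12}{7}, argument -\frac{1}{2}: 3F2 with upper {-10, -5, 3} over lower {-\frac{3}{5}, -\frac{1}{2}}. Verdict: terminating - the sum ends at index 5 because -5 is a negative integer; exact evaluation follows. Sum: \frac{144904428}{833}.

The tell: from the first term \frac{12}{7}: the lower running product (C = 12/7, x = -1/2) is a rising factorial.
Adjacent-term ratio: r(k) = -\frac{1}{2} * (k-10) (k-5) (k+3) / [(k-\frac{3}{5}) (k-\frac{1}{2}) (k+1)] - poly over poly, x = -\frac{1}{2} from leading terms; C = \frac{12}{7} at k = 0.


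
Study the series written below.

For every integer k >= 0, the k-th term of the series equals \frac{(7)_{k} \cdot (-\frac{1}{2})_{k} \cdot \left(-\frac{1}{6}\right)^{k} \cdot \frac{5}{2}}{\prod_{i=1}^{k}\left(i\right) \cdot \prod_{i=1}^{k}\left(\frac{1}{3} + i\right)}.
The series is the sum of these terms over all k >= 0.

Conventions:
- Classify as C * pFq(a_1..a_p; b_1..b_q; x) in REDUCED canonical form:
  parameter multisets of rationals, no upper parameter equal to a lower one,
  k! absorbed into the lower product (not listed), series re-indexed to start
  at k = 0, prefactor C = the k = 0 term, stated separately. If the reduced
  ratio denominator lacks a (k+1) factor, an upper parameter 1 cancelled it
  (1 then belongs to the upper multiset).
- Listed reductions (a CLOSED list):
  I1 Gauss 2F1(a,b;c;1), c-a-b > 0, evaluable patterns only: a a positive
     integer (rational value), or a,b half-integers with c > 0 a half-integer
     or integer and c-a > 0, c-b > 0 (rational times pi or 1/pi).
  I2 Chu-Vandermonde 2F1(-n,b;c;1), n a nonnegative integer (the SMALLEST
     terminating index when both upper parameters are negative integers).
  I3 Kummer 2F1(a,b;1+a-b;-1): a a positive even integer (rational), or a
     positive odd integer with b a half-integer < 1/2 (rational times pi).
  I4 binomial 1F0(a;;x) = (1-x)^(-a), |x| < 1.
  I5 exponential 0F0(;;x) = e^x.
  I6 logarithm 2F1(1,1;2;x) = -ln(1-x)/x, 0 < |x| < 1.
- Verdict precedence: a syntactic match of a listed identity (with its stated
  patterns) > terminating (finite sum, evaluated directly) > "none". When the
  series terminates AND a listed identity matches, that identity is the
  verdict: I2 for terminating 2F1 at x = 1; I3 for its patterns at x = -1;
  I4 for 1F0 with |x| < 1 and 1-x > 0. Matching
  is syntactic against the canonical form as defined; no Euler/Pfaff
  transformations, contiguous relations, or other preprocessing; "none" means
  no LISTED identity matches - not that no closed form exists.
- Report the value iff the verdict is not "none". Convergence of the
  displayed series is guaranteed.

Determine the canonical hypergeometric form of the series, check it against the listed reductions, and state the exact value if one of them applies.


x = -\frac{1}{6} here; the reduced form reads 2F1, upper {-\frac{1}{2}, 7}, lower {\frac{4}{3}}, C = \frac{5}{2}. Verdict: none here - no I1-I6 shape fits x = -\frac{1}{6} with lower {\frac{4}{3}}.

Key step: with t_0 = \frac{5}{2}, the lower running product (C = 5/2) is a rising factorial.
Term ratio: r(k) = -\frac{1}{6} * (k-\frac{1}{2}) (k+7) / [(k+\frac{4}{3}) (k+1)] - rational in k, leading ratio -\frac{1}{6}; with t_0 = \frac{5}{2}, classification follows.
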